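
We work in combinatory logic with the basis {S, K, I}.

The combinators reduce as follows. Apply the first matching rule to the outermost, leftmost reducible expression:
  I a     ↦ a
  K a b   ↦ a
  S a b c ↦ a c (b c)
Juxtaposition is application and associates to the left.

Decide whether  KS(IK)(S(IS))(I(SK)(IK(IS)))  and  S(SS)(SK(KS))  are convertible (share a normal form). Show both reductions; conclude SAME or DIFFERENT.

Answer: SAME — A ⇓ S(SS)(SK(KS)), B ⇓ S(SS)(SK(KS))

Derivation:
Term A:
  start: KS(IK)(S(IS))(I(SK)(IK(IS)))
  →1  S(S(IS))(I(SK)(IK(IS)))
  →2  S(SS)(I(SK)(IK(IS)))
  →3  S(SS)(SK(IK(IS)))
  →4  S(SS)(SK(K(IS)))
  →5  S(SS)(SK(KS))

Term B:
  start: S(SS)(SK(KS))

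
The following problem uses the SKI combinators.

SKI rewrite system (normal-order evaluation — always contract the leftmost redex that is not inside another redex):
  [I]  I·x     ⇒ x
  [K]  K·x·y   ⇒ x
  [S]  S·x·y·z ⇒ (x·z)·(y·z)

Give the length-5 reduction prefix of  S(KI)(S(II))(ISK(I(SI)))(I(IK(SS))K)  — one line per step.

Answer: after 5 steps: I(I(IK(SS))K)(ISK(I(SI))(I(IK(SS))K))

Working:
  start: S(KI)(S(II))(ISK(I(SI)))(I(IK(SS))K)
  [1] KI(ISK(I(SI)))(S(II)(ISK(I(SI))))(I(IK(SS))K)
  [2] I(S(II)(ISK(I(SI))))(I(IK(SS))K)
  [3] S(II)(ISK(I(SI)))(I(IK(SS))K)
  [4] II(I(IK(SS))K)(ISK(I(SI))(I(IK(SS))K))
  [5] I(I(IK(SS))K)(ISK(I(SI))(I(IK(SS))K))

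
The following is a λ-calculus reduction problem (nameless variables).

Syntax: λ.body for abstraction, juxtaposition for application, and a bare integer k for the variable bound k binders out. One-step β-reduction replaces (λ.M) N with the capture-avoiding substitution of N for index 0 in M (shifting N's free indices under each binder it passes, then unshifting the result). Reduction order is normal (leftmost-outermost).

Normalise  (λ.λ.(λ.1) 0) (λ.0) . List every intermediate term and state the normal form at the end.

  start: (λ.λ.(λ.1) 0) (λ.0)
  step 1: λ.(λ.1) 0
  step 2: λ.0

Answer: normal form = λ.0  (in 2 steps)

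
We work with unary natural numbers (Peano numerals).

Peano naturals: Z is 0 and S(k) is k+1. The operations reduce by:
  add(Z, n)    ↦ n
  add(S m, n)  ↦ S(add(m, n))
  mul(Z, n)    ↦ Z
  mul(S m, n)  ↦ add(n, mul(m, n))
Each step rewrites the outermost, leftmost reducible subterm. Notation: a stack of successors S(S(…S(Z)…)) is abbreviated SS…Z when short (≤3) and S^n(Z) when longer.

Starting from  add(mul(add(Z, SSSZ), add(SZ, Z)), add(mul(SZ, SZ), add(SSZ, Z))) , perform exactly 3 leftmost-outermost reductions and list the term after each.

Answer: after 3 steps: add(add(S(add(Z, Z)), mul(SSZ, add(SZ, Z))), add(mul(SZ, SZ), add(SSZ, Z)))

Derivation:
  start: add(mul(add(Z, SSSZ), add(SZ, Z)), add(mul(SZ, SZ), add(SSZ, Z)))
  step 1: add(mul(SSSZ, add(SZ, Z)), add(mul(SZ, SZ), add(SSZ, Z)))
  step 2: add(add(add(SZ, Z), mul(SSZ, add(SZ, Z))), add(mul(SZ, SZ), add(SSZ, Z)))
  step 3: add(add(S(add(Z, Z)), mul(SSZ, add(SZ, Z))), add(mul(SZ, SZ), add(SSZ, Z)))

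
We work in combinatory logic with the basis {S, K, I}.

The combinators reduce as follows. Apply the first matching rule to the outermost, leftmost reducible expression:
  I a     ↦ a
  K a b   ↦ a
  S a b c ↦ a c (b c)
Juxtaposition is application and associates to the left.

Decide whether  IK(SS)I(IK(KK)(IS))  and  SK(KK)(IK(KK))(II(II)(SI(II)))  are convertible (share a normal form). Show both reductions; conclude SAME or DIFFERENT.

Term A:
  start: IK(SS)I(IK(KK)(IS))
  [1] K(SS)I(IK(KK)(IS))
  [2] SS(IK(KK)(IS))
  [3] SS(K(KK)(IS))
  [4] SS(KK)

Term B:
  start: SK(KK)(IK(KK))(II(II)(SI(II)))
  [1] K(IK(KK))(KK(IK(KK)))(II(II)(SI(II)))
  [2] IK(KK)(II(II)(SI(II)))
  [3] K(KK)(II(II)(SI(II)))
  [4] KK

Answer: DIFFERENT — A ⇓ SS(KK), B ⇓ KK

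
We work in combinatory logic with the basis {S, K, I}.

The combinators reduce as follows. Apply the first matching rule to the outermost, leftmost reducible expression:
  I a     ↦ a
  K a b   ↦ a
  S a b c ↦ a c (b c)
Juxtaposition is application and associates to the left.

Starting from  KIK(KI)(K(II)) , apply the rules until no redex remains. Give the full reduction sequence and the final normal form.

Answer: normal form = I  (in 3 steps)

Derivation:
  start: KIK(KI)(K(II))
  [1] I(KI)(K(II))
  [2] KI(K(II))
  [3] I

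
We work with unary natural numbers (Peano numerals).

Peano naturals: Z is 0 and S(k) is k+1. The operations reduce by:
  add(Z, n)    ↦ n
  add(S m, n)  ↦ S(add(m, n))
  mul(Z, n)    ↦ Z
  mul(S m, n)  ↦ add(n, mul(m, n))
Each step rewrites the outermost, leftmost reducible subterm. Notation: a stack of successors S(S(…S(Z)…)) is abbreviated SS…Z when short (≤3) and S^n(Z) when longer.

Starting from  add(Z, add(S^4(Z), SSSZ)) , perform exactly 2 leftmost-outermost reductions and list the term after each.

  start: add(Z, add(S^4(Z), SSSZ))
  step 1: add(S^4(Z), SSSZ)
  step 2: S(add(SSSZ, SSSZ))

Answer: after 2 steps: S(add(SSSZ, SSSZ))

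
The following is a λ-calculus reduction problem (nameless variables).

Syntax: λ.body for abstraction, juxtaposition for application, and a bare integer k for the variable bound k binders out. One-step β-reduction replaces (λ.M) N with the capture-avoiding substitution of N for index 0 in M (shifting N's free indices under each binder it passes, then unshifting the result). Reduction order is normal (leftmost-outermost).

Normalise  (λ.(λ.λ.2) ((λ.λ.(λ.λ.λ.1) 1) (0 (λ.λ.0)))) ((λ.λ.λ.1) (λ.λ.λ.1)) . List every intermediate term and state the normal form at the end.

  start: (λ.(λ.λ.2) ((λ.λ.(λ.λ.λ.1) 1) (0 (λ.λ.0)))) ((λ.λ.λ.1) (λ.λ.λ.1))
  →1  (λ.λ.(λ.λ.λ.1) (λ.λ.λ.1)) ((λ.λ.(λ.λ.λ.1) 1) ((λ.λ.λ.1) (λ.λ.λ.1) (λ.λ.0)))
  →2  λ.(λ.λ.λ.1) (λ.λ.λ.1)
  →3  λ.λ.λ.1

Answer: normal form = λ.λ.λ.1  (in 3 steps)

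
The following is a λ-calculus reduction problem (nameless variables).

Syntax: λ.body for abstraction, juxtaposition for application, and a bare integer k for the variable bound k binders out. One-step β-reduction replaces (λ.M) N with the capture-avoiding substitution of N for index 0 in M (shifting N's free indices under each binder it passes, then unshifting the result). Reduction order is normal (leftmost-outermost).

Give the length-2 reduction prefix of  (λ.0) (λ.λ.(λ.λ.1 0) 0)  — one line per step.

Answer: after 2 steps: λ.λ.λ.1 0

Working:
  start: (λ.0) (λ.λ.(λ.λ.1 0) 0)
  →1  λ.λ.(λ.λ.1 0) 0
  →2  λ.λ.λ.1 0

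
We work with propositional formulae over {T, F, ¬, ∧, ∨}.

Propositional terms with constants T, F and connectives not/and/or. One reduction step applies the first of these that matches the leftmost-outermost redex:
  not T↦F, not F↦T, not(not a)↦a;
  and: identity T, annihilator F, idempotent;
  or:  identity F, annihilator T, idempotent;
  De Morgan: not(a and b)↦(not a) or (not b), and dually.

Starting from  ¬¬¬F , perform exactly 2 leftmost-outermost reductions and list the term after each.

Answer: after 2 steps: T

Working:
  start: ¬¬¬F
  step 1: ¬F
  step 2: T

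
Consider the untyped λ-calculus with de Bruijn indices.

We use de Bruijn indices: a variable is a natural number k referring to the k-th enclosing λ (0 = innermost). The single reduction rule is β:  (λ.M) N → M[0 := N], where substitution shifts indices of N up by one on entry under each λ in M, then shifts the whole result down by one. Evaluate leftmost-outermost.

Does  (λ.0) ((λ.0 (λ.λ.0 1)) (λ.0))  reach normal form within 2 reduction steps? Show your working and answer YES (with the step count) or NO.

Answer: NO — after 2 steps the term is (λ.0) (λ.λ.0 1), not yet normal

Working:
  start: (λ.0) ((λ.0 (λ.λ.0 1)) (λ.0))
  →1  (λ.0 (λ.λ.0 1)) (λ.0)
  →2  (λ.0) (λ.λ.0 1)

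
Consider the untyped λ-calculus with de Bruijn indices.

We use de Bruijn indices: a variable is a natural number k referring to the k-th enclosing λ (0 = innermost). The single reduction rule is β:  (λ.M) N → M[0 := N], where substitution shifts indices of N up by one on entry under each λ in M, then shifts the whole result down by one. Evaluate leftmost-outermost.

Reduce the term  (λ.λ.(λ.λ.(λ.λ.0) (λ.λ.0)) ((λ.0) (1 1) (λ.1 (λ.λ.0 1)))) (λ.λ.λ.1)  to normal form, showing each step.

  start: (λ.λ.(λ.λ.(λ.λ.0) (λ.λ.0)) ((λ.0) (1 1) (λ.1 (λ.λ.0 1)))) (λ.λ.λ.1)
  →1  λ.(λ.λ.(λ.λ.0) (λ.λ.0)) ((λ.0) ((λ.λ.λ.1) (λ.λ.λ.1)) (λ.1 (λ.λ.0 1)))
  →2  λ.λ.(λ.λ.0) (λ.λ.0)
  →3  λ.λ.λ.0

Answer: normal form = λ.λ.λ.0  (in 3 steps)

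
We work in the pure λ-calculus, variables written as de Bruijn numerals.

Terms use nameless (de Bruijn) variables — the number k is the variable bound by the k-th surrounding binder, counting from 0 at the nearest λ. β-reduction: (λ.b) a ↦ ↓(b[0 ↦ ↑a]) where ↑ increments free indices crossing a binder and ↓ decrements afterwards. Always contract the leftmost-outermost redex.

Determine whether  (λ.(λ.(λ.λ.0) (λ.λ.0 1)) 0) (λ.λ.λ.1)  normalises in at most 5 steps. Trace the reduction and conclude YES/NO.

Answer: YES — reaches normal form λ.0 in 3 ≤ 5 steps

Derivation:
  start: (λ.(λ.(λ.λ.0) (λ.λ.0 1)) 0) (λ.λ.λ.1)
  [1] (λ.(λ.λ.0) (λ.λ.0 1)) (λ.λ.λ.1)
  [2] (λ.λ.0) (λ.λ.0 1)
  [3] λ.0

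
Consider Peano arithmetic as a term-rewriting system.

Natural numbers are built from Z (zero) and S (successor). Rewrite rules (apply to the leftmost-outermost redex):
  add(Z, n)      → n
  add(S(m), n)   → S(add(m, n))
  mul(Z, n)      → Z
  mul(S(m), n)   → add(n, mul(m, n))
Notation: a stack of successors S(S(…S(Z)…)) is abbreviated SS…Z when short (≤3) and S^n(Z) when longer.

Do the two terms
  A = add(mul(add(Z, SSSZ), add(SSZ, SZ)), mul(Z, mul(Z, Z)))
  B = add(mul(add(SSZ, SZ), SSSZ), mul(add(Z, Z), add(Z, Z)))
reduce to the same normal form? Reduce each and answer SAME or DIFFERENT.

Answer: SAME — A ⇓ S^9(Z), B ⇓ S^9(Z)

Working:
Term A:
  start: add(mul(add(Z, SSSZ), add(SSZ, SZ)), mul(Z, mul(Z, Z)))
  step 1: add(mul(SSSZ, add(SSZ, SZ)), mul(Z, mul(Z, Z)))
  step 2: add(add(add(SSZ, SZ), mul(SSZ, add(SSZ, SZ))), mul(Z, mul(Z, Z)))
  step 3: add(add(S(add(SZ, SZ)), mul(SSZ, add(SSZ, SZ))), mul(Z, mul(Z, Z)))
  step 4: add(S(add(add(SZ, SZ), mul(SSZ, add(SSZ, SZ)))), mul(Z, mul(Z, Z)))
  step 5: S(add(add(add(SZ, SZ), mul(SSZ, add(SSZ, SZ))), mul(Z, mul(Z, Z))))
  step 6: S(add(add(S(add(Z, SZ)), mul(SSZ, add(SSZ, SZ))), mul(Z, mul(Z, Z))))
  step 7: S(add(S(add(add(Z, SZ), mul(SSZ, add(SSZ, SZ)))), mul(Z, mul(Z, Z))))
  step 8: S(S(add(add(add(Z, SZ), mul(SSZ, add(SSZ, SZ))), mul(Z, mul(Z, Z)))))
  step 9: S(S(add(add(SZ, mul(SSZ, add(SSZ, SZ))), mul(Z, mul(Z, Z)))))
  step 10: S(S(add(S(add(Z, mul(SSZ, add(SSZ, SZ)))), mul(Z, mul(Z, Z)))))
  step 11: S(S(S(add(add(Z, mul(SSZ, add(SSZ, SZ))), mul(Z, mul(Z, Z))))))
  step 12: S(S(S(add(mul(SSZ, add(SSZ, SZ)), mul(Z, mul(Z, Z))))))
  step 13: S(S(S(add(add(add(SSZ, SZ), mul(SZ, add(SSZ, SZ))), mul(Z, mul(Z, Z))))))
  step 14: S(S(S(add(add(S(add(SZ, SZ)), mul(SZ, add(SSZ, SZ))), mul(Z, mul(Z, Z))))))
  step 15: S(S(S(add(S(add(add(SZ, SZ), mul(SZ, add(SSZ, SZ)))), mul(Z, mul(Z, Z))))))
  step 16: S(S(S(S(add(add(add(SZ, SZ), mul(SZ, add(SSZ, SZ))), mul(Z, mul(Z, Z)))))))
  step 17: S(S(S(S(add(add(S(add(Z, SZ)), mul(SZ, add(SSZ, SZ))), mul(Z, mul(Z, Z)))))))
  step 18: S(S(S(S(add(S(add(add(Z, SZ), mul(SZ, add(SSZ, SZ)))), mul(Z, mul(Z, Z)))))))
  step 19: S(S(S(S(S(add(add(add(Z, SZ), mul(SZ, add(SSZ, SZ))), mul(Z, mul(Z, Z))))))))
  step 20: S(S(S(S(S(add(add(SZ, mul(SZ, add(SSZ, SZ))), mul(Z, mul(Z, Z))))))))
  step 21: S(S(S(S(S(add(S(add(Z, mul(SZ, add(SSZ, SZ)))), mul(Z, mul(Z, Z))))))))
  step 22: S(S(S(S(S(S(add(add(Z, mul(SZ, add(SSZ, SZ))), mul(Z, mul(Z, Z)))))))))
  step 23: S(S(S(S(S(S(add(mul(SZ, add(SSZ, SZ)), mul(Z, mul(Z, Z)))))))))
  step 24: S(S(S(S(S(S(add(add(add(SSZ, SZ), mul(Z, add(SSZ, SZ))), mul(Z, mul(Z, Z)))))))))
  step 25: S(S(S(S(S(S(add(add(S(add(SZ, SZ)), mul(Z, add(SSZ, SZ))), mul(Z, mul(Z, Z)))))))))
  step 26: S(S(S(S(S(S(add(S(add(add(SZ, SZ), mul(Z, add(SSZ, SZ)))), mul(Z, mul(Z, Z)))))))))
  step 27: S(S(S(S(S(S(S(add(add(add(SZ, SZ), mul(Z, add(SSZ, SZ))), mul(Z, mul(Z, Z))))))))))
  step 28: S(S(S(S(S(S(S(add(add(S(add(Z, SZ)), mul(Z, add(SSZ, SZ))), mul(Z, mul(Z, Z))))))))))
  step 29: S(S(S(S(S(S(S(add(S(add(add(Z, SZ), mul(Z, add(SSZ, SZ)))), mul(Z, mul(Z, Z))))))))))
  step 30: S(S(S(S(S(S(S(S(add(add(add(Z, SZ), mul(Z, add(SSZ, SZ))), mul(Z, mul(Z, Z)))))))))))
  step 31: S(S(S(S(S(S(S(S(add(add(SZ, mul(Z, add(SSZ, SZ))), mul(Z, mul(Z, Z)))))))))))
  step 32: S(S(S(S(S(S(S(S(add(S(add(Z, mul(Z, add(SSZ, SZ)))), mul(Z, mul(Z, Z)))))))))))
  step 33: S(S(S(S(S(S(S(S(S(add(add(Z, mul(Z, add(SSZ, SZ))), mul(Z, mul(Z, Z))))))))))))
  step 34: S(S(S(S(S(S(S(S(S(add(mul(Z, add(SSZ, SZ)), mul(Z, mul(Z, Z))))))))))))
  step 35: S(S(S(S(S(S(S(S(S(add(Z, mul(Z, mul(Z, Z))))))))))))
  step 36: S(S(S(S(S(S(S(S(S(mul(Z, mul(Z, Z)))))))))))
  step 37: S^9(Z)

Term B:
  start: add(mul(add(SSZ, SZ), SSSZ), mul(add(Z, Z), add(Z, Z)))
  step 1: add(mul(S(add(SZ, SZ)), SSSZ), mul(add(Z, Z), add(Z, Z)))
  step 2: add(add(SSSZ, mul(add(SZ, SZ), SSSZ)), mul(add(Z, Z), add(Z, Z)))
  step 3: add(S(add(SSZ, mul(add(SZ, SZ), SSSZ))), mul(add(Z, Z), add(Z, Z)))
  step 4: S(add(add(SSZ, mul(add(SZ, SZ), SSSZ)), mul(add(Z, Z), add(Z, Z))))
  step 5: S(add(S(add(SZ, mul(add(SZ, SZ), SSSZ))), mul(add(Z, Z), add(Z, Z))))
  step 6: S(S(add(add(SZ, mul(add(SZ, SZ), SSSZ)), mul(add(Z, Z), add(Z, Z)))))
  step 7: S(S(add(S(add(Z, mul(add(SZ, SZ), SSSZ))), mul(add(Z, Z), add(Z, Z)))))
  step 8: S(S(S(add(add(Z, mul(add(SZ, SZ), SSSZ)), mul(add(Z, Z), add(Z, Z))))))
  step 9: S(S(S(add(mul(add(SZ, SZ), SSSZ), mul(add(Z, Z), add(Z, Z))))))
  step 10: S(S(S(add(mul(S(add(Z, SZ)), SSSZ), mul(add(Z, Z), add(Z, Z))))))
  step 11: S(S(S(add(add(SSSZ, mul(add(Z, SZ), SSSZ)), mul(add(Z, Z), add(Z, Z))))))
  step 12: S(S(S(add(S(add(SSZ, mul(add(Z, SZ), SSSZ))), mul(add(Z, Z), add(Z, Z))))))
  step 13: S(S(S(S(add(add(SSZ, mul(add(Z, SZ), SSSZ)), mul(add(Z, Z), add(Z, Z)))))))
  step 14: S(S(S(S(add(S(add(SZ, mul(add(Z, SZ), SSSZ))), mul(add(Z, Z), add(Z, Z)))))))
  step 15: S(S(S(S(S(add(add(SZ, mul(add(Z, SZ), SSSZ)), mul(add(Z, Z), add(Z, Z))))))))
  step 16: S(S(S(S(S(add(S(add(Z, mul(add(Z, SZ), SSSZ))), mul(add(Z, Z), add(Z, Z))))))))
  step 17: S(S(S(S(S(S(add(add(Z, mul(add(Z, SZ), SSSZ)), mul(add(Z, Z), add(Z, Z)))))))))
  step 18: S(S(S(S(S(S(add(mul(add(Z, SZ), SSSZ), mul(add(Z, Z), add(Z, Z)))))))))
  step 19: S(S(S(S(S(S(add(mul(SZ, SSSZ), mul(add(Z, Z), add(Z, Z)))))))))
  step 20: S(S(S(S(S(S(add(add(SSSZ, mul(Z, SSSZ)), mul(add(Z, Z), add(Z, Z)))))))))
  step 21: S(S(S(S(S(S(add(S(add(SSZ, mul(Z, SSSZ))), mul(add(Z, Z), add(Z, Z)))))))))
  step 22: S(S(S(S(S(S(S(add(add(SSZ, mul(Z, SSSZ)), mul(add(Z, Z), add(Z, Z))))))))))
  step 23: S(S(S(S(S(S(S(add(S(add(SZ, mul(Z, SSSZ))), mul(add(Z, Z), add(Z, Z))))))))))
  step 24: S(S(S(S(S(S(S(S(add(add(SZ, mul(Z, SSSZ)), mul(add(Z, Z), add(Z, Z)))))))))))
  step 25: S(S(S(S(S(S(S(S(add(S(add(Z, mul(Z, SSSZ))), mul(add(Z, Z), add(Z, Z)))))))))))
  step 26: S(S(S(S(S(S(S(S(S(add(add(Z, mul(Z, SSSZ)), mul(add(Z, Z), add(Z, Z))))))))))))
  step 27: S(S(S(S(S(S(S(S(S(add(mul(Z, SSSZ), mul(add(Z, Z), add(Z, Z))))))))))))
  step 28: S(S(S(S(S(S(S(S(S(add(Z, mul(add(Z, Z), add(Z, Z))))))))))))
  step 29: S(S(S(S(S(S(S(S(S(mul(add(Z, Z), add(Z, Z)))))))))))
  step 30: S(S(S(S(S(S(S(S(S(mul(Z, add(Z, Z)))))))))))
  step 31: S^9(Z)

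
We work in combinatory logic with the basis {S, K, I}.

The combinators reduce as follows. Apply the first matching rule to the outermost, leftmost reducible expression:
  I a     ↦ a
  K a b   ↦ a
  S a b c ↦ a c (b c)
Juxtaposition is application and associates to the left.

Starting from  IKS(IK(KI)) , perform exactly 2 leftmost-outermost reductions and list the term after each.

  start: IKS(IK(KI))
  [1] KS(IK(KI))
  [2] S

Answer: after 2 steps: S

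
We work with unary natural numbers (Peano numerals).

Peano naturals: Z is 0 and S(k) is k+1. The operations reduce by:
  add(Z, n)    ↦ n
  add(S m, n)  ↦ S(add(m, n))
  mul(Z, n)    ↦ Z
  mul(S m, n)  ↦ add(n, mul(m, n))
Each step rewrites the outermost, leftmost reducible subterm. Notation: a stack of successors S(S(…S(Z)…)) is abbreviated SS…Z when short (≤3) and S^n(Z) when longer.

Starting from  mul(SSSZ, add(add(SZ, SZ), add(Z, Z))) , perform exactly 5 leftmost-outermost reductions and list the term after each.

  start: mul(SSSZ, add(add(SZ, SZ), add(Z, Z)))
  [1] add(add(add(SZ, SZ), add(Z, Z)), mul(SSZ, add(add(SZ, SZ), add(Z, Z))))
  [2] add(add(S(add(Z, SZ)), add(Z, Z)), mul(SSZ, add(add(SZ, SZ), add(Z, Z))))
  [3] add(S(add(add(Z, SZ), add(Z, Z))), mul(SSZ, add(add(SZ, SZ), add(Z, Z))))
  [4] S(add(add(add(Z, SZ), add(Z, Z)), mul(SSZ, add(add(SZ, SZ), add(Z, Z)))))
  [5] S(add(add(SZ, add(Z, Z)), mul(SSZ, add(add(SZ, SZ), add(Z, Z)))))

Answer: after 5 steps: S(add(add(SZ, add(Z, Z)), mul(SSZ, add(add(SZ, SZ), add(Z, Z)))))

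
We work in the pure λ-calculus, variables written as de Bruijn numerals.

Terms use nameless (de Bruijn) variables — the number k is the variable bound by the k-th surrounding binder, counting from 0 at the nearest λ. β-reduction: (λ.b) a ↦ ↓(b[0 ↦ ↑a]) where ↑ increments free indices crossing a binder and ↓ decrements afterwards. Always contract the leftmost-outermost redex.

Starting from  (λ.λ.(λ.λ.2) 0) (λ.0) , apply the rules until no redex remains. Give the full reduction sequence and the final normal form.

Answer: normal form = λ.λ.1  (in 2 steps)

Working:
  start: (λ.λ.(λ.λ.2) 0) (λ.0)
  step 1: λ.(λ.λ.2) 0
  step 2: λ.λ.1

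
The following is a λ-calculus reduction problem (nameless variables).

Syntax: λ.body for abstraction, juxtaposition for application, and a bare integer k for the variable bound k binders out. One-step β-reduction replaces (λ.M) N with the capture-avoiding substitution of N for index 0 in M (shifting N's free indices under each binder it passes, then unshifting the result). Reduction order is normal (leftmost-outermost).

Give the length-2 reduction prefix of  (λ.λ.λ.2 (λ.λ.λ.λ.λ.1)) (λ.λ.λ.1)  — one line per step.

  start: (λ.λ.λ.2 (λ.λ.λ.λ.λ.1)) (λ.λ.λ.1)
  [1] λ.λ.(λ.λ.λ.1) (λ.λ.λ.λ.λ.1)
  [2] λ.λ.λ.λ.1

Answer: after 2 steps: λ.λ.λ.λ.1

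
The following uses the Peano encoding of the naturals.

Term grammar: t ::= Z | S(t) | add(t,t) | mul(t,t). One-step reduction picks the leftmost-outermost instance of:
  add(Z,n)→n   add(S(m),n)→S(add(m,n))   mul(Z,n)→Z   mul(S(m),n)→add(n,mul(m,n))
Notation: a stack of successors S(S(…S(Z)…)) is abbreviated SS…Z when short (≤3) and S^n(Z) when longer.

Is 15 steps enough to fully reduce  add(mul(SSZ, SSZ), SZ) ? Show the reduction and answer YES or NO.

Answer: YES — reaches normal form S^5(Z) in 14 ≤ 15 steps

Working:
  start: add(mul(SSZ, SSZ), SZ)
  →1  add(add(SSZ, mul(SZ, SSZ)), SZ)
  →2  add(S(add(SZ, mul(SZ, SSZ))), SZ)
  →3  S(add(add(SZ, mul(SZ, SSZ)), SZ))
  →4  S(add(S(add(Z, mul(SZ, SSZ))), SZ))
  →5  S(S(add(add(Z, mul(SZ, SSZ)), SZ)))
  →6  S(S(add(mul(SZ, SSZ), SZ)))
  →7  S(S(add(add(SSZ, mul(Z, SSZ)), SZ)))
  →8  S(S(add(S(add(SZ, mul(Z, SSZ))), SZ)))
  →9  S(S(S(add(add(SZ, mul(Z, SSZ)), SZ))))
  →10  S(S(S(add(S(add(Z, mul(Z, SSZ))), SZ))))
  →11  S(S(S(S(add(add(Z, mul(Z, SSZ)), SZ)))))
  →12  S(S(S(S(add(mul(Z, SSZ), SZ)))))
  →13  S(S(S(S(add(Z, SZ)))))
  →14  S^5(Z)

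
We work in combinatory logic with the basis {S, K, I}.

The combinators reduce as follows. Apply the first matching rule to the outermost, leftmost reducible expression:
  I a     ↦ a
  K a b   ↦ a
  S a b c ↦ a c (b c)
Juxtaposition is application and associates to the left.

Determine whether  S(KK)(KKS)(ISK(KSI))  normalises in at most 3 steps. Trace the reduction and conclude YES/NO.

Answer: NO — after 3 steps the term is K(K(ISK(KSI))), not yet normal

Reduction:
  start: S(KK)(KKS)(ISK(KSI))
  [1] KK(ISK(KSI))(KKS(ISK(KSI)))
  [2] K(KKS(ISK(KSI)))
  [3] K(K(ISK(KSI)))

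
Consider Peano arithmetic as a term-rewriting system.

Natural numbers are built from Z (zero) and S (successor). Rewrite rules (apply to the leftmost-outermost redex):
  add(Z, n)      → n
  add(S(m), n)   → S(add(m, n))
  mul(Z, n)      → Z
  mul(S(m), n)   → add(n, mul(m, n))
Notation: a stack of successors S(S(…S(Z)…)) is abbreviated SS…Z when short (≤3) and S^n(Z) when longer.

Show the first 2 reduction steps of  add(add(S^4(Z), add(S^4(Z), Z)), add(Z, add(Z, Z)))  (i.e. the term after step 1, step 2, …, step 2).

Answer: after 2 steps: S(add(add(SSSZ, add(S^4(Z), Z)), add(Z, add(Z, Z))))

Working:
  start: add(add(S^4(Z), add(S^4(Z), Z)), add(Z, add(Z, Z)))
  [1] add(S(add(SSSZ, add(S^4(Z), Z))), add(Z, add(Z, Z)))
  [2] S(add(add(SSSZ, add(S^4(Z), Z)), add(Z, add(Z, Z))))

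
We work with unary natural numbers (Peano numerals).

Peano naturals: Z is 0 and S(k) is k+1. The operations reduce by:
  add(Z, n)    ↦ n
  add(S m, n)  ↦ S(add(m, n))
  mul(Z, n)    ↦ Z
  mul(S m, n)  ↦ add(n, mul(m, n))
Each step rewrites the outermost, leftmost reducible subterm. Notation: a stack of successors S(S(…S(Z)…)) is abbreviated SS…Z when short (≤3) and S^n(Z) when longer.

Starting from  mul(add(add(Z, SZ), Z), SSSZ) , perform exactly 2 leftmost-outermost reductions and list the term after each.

Answer: after 2 steps: mul(S(add(Z, Z)), SSSZ)

Derivation:
  start: mul(add(add(Z, SZ), Z), SSSZ)
  [1] mul(add(SZ, Z), SSSZ)
  [2] mul(S(add(Z, Z)), SSSZ)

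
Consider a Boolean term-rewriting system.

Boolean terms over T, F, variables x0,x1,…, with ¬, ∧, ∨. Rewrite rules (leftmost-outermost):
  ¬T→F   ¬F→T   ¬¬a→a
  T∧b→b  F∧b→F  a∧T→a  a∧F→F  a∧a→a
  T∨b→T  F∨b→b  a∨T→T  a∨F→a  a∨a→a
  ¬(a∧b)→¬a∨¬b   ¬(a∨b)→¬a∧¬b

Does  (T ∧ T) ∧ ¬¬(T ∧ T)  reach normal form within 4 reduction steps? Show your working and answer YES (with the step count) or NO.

  start: (T ∧ T) ∧ ¬¬(T ∧ T)
  →1  T ∧ ¬¬(T ∧ T)
  →2  ¬¬(T ∧ T)
  →3  T ∧ T
  →4  T

Answer: YES — reaches normal form T in 4 ≤ 4 steps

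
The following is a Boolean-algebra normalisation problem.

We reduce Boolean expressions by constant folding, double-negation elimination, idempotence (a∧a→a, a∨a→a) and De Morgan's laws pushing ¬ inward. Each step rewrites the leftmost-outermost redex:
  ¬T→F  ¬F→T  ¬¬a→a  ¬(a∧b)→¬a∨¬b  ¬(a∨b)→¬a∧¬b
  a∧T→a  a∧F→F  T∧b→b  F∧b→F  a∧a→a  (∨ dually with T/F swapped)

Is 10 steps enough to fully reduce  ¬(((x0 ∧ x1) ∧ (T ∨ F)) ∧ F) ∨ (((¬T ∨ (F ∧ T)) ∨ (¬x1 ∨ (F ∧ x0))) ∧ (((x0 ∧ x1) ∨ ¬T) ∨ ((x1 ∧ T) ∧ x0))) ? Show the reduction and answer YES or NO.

  start: ¬(((x0 ∧ x1) ∧ (T ∨ F)) ∧ F) ∨ (((¬T ∨ (F ∧ T)) ∨ (¬x1 ∨ (F ∧ x0))) ∧ (((x0 ∧ x1) ∨ ¬T) ∨ ((x1 ∧ T) ∧ x0)))
  step 1: (¬((x0 ∧ x1) ∧ (T ∨ F)) ∨ ¬F) ∨ (((¬T ∨ (F ∧ T)) ∨ (¬x1 ∨ (F ∧ x0))) ∧ (((x0 ∧ x1) ∨ ¬T) ∨ ((x1 ∧ T) ∧ x0)))
  step 2: ((¬(x0 ∧ x1) ∨ ¬(T ∨ F)) ∨ ¬F) ∨ (((¬T ∨ (F ∧ T)) ∨ (¬x1 ∨ (F ∧ x0))) ∧ (((x0 ∧ x1) ∨ ¬T) ∨ ((x1 ∧ T) ∧ x0)))
  step 3: (((¬x0 ∨ ¬x1) ∨ ¬(T ∨ F)) ∨ ¬F) ∨ (((¬T ∨ (F ∧ T)) ∨ (¬x1 ∨ (F ∧ x0))) ∧ (((x0 ∧ x1) ∨ ¬T) ∨ ((x1 ∧ T) ∧ x0)))
  step 4: (((¬x0 ∨ ¬x1) ∨ (¬T ∧ ¬F)) ∨ ¬F) ∨ (((¬T ∨ (F ∧ T)) ∨ (¬x1 ∨ (F ∧ x0))) ∧ (((x0 ∧ x1) ∨ ¬T) ∨ ((x1 ∧ T) ∧ x0)))
  step 5: (((¬x0 ∨ ¬x1) ∨ (F ∧ ¬F)) ∨ ¬F) ∨ (((¬T ∨ (F ∧ T)) ∨ (¬x1 ∨ (F ∧ x0))) ∧ (((x0 ∧ x1) ∨ ¬T) ∨ ((x1 ∧ T) ∧ x0)))
  step 6: (((¬x0 ∨ ¬x1) ∨ F) ∨ ¬F) ∨ (((¬T ∨ (F ∧ T)) ∨ (¬x1 ∨ (F ∧ x0))) ∧ (((x0 ∧ x1) ∨ ¬T) ∨ ((x1 ∧ T) ∧ x0)))
  step 7: ((¬x0 ∨ ¬x1) ∨ ¬F) ∨ (((¬T ∨ (F ∧ T)) ∨ (¬x1 ∨ (F ∧ x0))) ∧ (((x0 ∧ x1) ∨ ¬T) ∨ ((x1 ∧ T) ∧ x0)))
  step 8: ((¬x0 ∨ ¬x1) ∨ T) ∨ (((¬T ∨ (F ∧ T)) ∨ (¬x1 ∨ (F ∧ x0))) ∧ (((x0 ∧ x1) ∨ ¬T) ∨ ((x1 ∧ T) ∧ x0)))
  step 9: T ∨ (((¬T ∨ (F ∧ T)) ∨ (¬x1 ∨ (F ∧ x0))) ∧ (((x0 ∧ x1) ∨ ¬T) ∨ ((x1 ∧ T) ∧ x0)))
  step 10: T

Answer: YES — reaches normal form T in 10 ≤ 10 steps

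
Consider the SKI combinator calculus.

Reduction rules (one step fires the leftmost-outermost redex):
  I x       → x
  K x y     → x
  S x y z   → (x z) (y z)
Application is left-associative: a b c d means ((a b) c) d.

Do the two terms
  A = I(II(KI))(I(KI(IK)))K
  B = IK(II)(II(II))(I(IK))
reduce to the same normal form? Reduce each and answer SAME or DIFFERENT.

Term A:
  start: I(II(KI))(I(KI(IK)))K
  [1] II(KI)(I(KI(IK)))K
  [2] I(KI)(I(KI(IK)))K
  [3] KI(I(KI(IK)))K
  [4] IK
  [5] K

Term B:
  start: IK(II)(II(II))(I(IK))
  [1] K(II)(II(II))(I(IK))
  [2] II(I(IK))
  [3] I(I(IK))
  [4] I(IK)
  [5] IK
  [6] K

Answer: SAME — A ⇓ K, B ⇓ K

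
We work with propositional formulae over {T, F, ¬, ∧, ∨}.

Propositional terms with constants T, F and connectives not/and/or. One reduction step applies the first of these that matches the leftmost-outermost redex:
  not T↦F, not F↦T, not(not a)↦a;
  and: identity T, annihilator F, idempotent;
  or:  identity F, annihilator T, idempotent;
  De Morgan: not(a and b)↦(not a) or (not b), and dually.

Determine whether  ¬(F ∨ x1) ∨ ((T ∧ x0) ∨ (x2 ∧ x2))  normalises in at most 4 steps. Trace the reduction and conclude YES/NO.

  start: ¬(F ∨ x1) ∨ ((T ∧ x0) ∨ (x2 ∧ x2))
  [1] (¬F ∧ ¬x1) ∨ ((T ∧ x0) ∨ (x2 ∧ x2))
  [2] (T ∧ ¬x1) ∨ ((T ∧ x0) ∨ (x2 ∧ x2))
  [3] ¬x1 ∨ ((T ∧ x0) ∨ (x2 ∧ x2))
  [4] ¬x1 ∨ (x0 ∨ (x2 ∧ x2))

Answer: NO — after 4 steps the term is ¬x1 ∨ (x0 ∨ (x2 ∧ x2)), not yet normal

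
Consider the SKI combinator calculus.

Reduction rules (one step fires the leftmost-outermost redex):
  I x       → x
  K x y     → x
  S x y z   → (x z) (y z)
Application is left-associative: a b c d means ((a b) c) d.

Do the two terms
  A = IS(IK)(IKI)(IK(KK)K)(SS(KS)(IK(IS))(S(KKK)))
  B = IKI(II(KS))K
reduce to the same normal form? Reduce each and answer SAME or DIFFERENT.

Answer: SAME — A ⇓ K, B ⇓ K

Derivation:
Term A:
  start: IS(IK)(IKI)(IK(KK)K)(SS(KS)(IK(IS))(S(KKK)))
  →1  S(IK)(IKI)(IK(KK)K)(SS(KS)(IK(IS))(S(KKK)))
  →2  IK(IK(KK)K)(IKI(IK(KK)K))(SS(KS)(IK(IS))(S(KKK)))
  →3  K(IK(KK)K)(IKI(IK(KK)K))(SS(KS)(IK(IS))(S(KKK)))
  →4  IK(KK)K(SS(KS)(IK(IS))(S(KKK)))
  →5  K(KK)K(SS(KS)(IK(IS))(S(KKK)))
  →6  KK(SS(KS)(IK(IS))(S(KKK)))
  →7  K

Term B:
  start: IKI(II(KS))K
  →1  KI(II(KS))K
  →2  IK
  →3  K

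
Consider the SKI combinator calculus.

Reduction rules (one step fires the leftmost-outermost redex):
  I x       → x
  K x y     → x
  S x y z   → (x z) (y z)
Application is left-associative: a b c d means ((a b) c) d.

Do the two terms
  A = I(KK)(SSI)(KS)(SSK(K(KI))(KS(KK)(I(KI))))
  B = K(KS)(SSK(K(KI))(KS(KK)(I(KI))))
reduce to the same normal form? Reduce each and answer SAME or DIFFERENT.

Answer: SAME — A ⇓ KS, B ⇓ KS

Working:
Term A:
  start: I(KK)(SSI)(KS)(SSK(K(KI))(KS(KK)(I(KI))))
  →1  KK(SSI)(KS)(SSK(K(KI))(KS(KK)(I(KI))))
  →2  K(KS)(SSK(K(KI))(KS(KK)(I(KI))))
  →3  KS

Term B:
  start: K(KS)(SSK(K(KI))(KS(KK)(I(KI))))
  →1  KS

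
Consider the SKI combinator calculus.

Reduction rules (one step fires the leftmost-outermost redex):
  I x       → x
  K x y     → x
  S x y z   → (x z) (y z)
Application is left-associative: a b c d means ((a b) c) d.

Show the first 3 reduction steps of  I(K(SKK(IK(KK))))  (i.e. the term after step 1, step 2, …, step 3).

  start: I(K(SKK(IK(KK))))
  →1  K(SKK(IK(KK)))
  →2  K(K(IK(KK))(K(IK(KK))))
  →3  K(IK(KK))

Answer: after 3 steps: K(IK(KK))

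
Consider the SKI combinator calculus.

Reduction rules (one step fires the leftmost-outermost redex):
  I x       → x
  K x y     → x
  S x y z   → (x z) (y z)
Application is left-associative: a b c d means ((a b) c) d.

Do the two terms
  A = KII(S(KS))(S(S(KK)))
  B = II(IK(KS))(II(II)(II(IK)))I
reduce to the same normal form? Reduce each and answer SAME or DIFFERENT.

Term A:
  start: KII(S(KS))(S(S(KK)))
  [1] I(S(KS))(S(S(KK)))
  [2] S(KS)(S(S(KK)))

Term B:
  start: II(IK(KS))(II(II)(II(IK)))I
  [1] I(IK(KS))(II(II)(II(IK)))I
  [2] IK(KS)(II(II)(II(IK)))I
  [3] K(KS)(II(II)(II(IK)))I
  [4] KSI
  [5] S

Answer: DIFFERENT — A ⇓ S(KS)(S(S(KK))), B ⇓ S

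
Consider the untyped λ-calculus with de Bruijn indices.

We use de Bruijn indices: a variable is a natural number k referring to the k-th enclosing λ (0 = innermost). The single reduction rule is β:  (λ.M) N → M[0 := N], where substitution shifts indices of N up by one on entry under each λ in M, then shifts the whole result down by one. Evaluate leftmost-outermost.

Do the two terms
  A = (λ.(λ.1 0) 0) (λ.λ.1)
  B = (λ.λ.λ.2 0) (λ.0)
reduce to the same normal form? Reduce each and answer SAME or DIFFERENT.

Term A:
  start: (λ.(λ.1 0) 0) (λ.λ.1)
  →1  (λ.(λ.λ.1) 0) (λ.λ.1)
  →2  (λ.λ.1) (λ.λ.1)
  →3  λ.λ.λ.1

Term B:
  start: (λ.λ.λ.2 0) (λ.0)
  →1  λ.λ.(λ.0) 0
  →2  λ.λ.0

Answer: DIFFERENT — A ⇓ λ.λ.λ.1, B ⇓ λ.λ.0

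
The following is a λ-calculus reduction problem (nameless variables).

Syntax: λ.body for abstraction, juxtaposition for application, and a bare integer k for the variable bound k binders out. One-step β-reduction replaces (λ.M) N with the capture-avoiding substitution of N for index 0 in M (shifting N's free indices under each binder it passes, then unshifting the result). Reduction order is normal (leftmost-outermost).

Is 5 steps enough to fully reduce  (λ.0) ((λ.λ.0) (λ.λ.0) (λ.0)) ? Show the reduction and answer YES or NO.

  start: (λ.0) ((λ.λ.0) (λ.λ.0) (λ.0))
  →1  (λ.λ.0) (λ.λ.0) (λ.0)
  →2  (λ.0) (λ.0)
  →3  λ.0

Answer: YES — reaches normal form λ.0 in 3 ≤ 5 steps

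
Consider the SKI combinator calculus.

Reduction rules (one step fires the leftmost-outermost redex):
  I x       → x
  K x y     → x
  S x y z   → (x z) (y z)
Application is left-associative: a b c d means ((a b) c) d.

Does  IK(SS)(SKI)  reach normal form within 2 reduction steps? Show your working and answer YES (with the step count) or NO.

  start: IK(SS)(SKI)
  [1] K(SS)(SKI)
  [2] SS

Answer: YES — reaches normal form SS in 2 ≤ 2 steps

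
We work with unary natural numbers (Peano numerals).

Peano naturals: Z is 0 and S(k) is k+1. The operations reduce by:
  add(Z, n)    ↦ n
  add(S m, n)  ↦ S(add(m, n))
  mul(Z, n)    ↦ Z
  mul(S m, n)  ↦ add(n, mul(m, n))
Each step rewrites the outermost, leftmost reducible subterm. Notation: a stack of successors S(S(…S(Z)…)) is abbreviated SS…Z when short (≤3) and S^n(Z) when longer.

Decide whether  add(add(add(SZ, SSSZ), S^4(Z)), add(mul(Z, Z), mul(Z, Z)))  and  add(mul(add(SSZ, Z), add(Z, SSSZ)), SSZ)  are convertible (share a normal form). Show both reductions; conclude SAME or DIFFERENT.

Term A:
  start: add(add(add(SZ, SSSZ), S^4(Z)), add(mul(Z, Z), mul(Z, Z)))
  →1  add(add(S(add(Z, SSSZ)), S^4(Z)), add(mul(Z, Z), mul(Z, Z)))
  →2  add(S(add(add(Z, SSSZ), S^4(Z))), add(mul(Z, Z), mul(Z, Z)))
  →3  S(add(add(add(Z, SSSZ), S^4(Z)), add(mul(Z, Z), mul(Z, Z))))
  →4  S(add(add(SSSZ, S^4(Z)), add(mul(Z, Z), mul(Z, Z))))
  →5  S(add(S(add(SSZ, S^4(Z))), add(mul(Z, Z), mul(Z, Z))))
  →6  S(S(add(add(SSZ, S^4(Z)), add(mul(Z, Z), mul(Z, Z)))))
  →7  S(S(add(S(add(SZ, S^4(Z))), add(mul(Z, Z), mul(Z, Z)))))
  →8  S(S(S(add(add(SZ, S^4(Z)), add(mul(Z, Z), mul(Z, Z))))))
  →9  S(S(S(add(S(add(Z, S^4(Z))), add(mul(Z, Z), mul(Z, Z))))))
  →10  S(S(S(S(add(add(Z, S^4(Z)), add(mul(Z, Z), mul(Z, Z)))))))
  →11  S(S(S(S(add(S^4(Z), add(mul(Z, Z), mul(Z, Z)))))))
  →12  S(S(S(S(S(add(SSSZ, add(mul(Z, Z), mul(Z, Z))))))))
  →13  S(S(S(S(S(S(add(SSZ, add(mul(Z, Z), mul(Z, Z)))))))))
  →14  S(S(S(S(S(S(S(add(SZ, add(mul(Z, Z), mul(Z, Z))))))))))
  →15  S(S(S(S(S(S(S(S(add(Z, add(mul(Z, Z), mul(Z, Z)))))))))))
  →16  S(S(S(S(S(S(S(S(add(mul(Z, Z), mul(Z, Z))))))))))
  →17  S(S(S(S(S(S(S(S(add(Z, mul(Z, Z))))))))))
  →18  S(S(S(S(S(S(S(S(mul(Z, Z)))))))))
  →19  S^8(Z)

Term B:
  start: add(mul(add(SSZ, Z), add(Z, SSSZ)), SSZ)
  →1  add(mul(S(add(SZ, Z)), add(Z, SSSZ)), SSZ)
  →2  add(add(add(Z, SSSZ), mul(add(SZ, Z), add(Z, SSSZ))), SSZ)
  →3  add(add(SSSZ, mul(add(SZ, Z), add(Z, SSSZ))), SSZ)
  →4  add(S(add(SSZ, mul(add(SZ, Z), add(Z, SSSZ)))), SSZ)
  →5  S(add(add(SSZ, mul(add(SZ, Z), add(Z, SSSZ))), SSZ))
  →6  S(add(S(add(SZ, mul(add(SZ, Z), add(Z, SSSZ)))), SSZ))
  →7  S(S(add(add(SZ, mul(add(SZ, Z), add(Z, SSSZ))), SSZ)))
  →8  S(S(add(S(add(Z, mul(add(SZ, Z), add(Z, SSSZ)))), SSZ)))
  →9  S(S(S(add(add(Z, mul(add(SZ, Z), add(Z, SSSZ))), SSZ))))
  →10  S(S(S(add(mul(add(SZ, Z), add(Z, SSSZ)), SSZ))))
  →11  S(S(S(add(mul(S(add(Z, Z)), add(Z, SSSZ)), SSZ))))
  →12  S(S(S(add(add(add(Z, SSSZ), mul(add(Z, Z), add(Z, SSSZ))), SSZ))))
  →13  S(S(S(add(add(SSSZ, mul(add(Z, Z), add(Z, SSSZ))), SSZ))))
  →14  S(S(S(add(S(add(SSZ, mul(add(Z, Z), add(Z, SSSZ)))), SSZ))))
  →15  S(S(S(S(add(add(SSZ, mul(add(Z, Z), add(Z, SSSZ))), SSZ)))))
  →16  S(S(S(S(add(S(add(SZ, mul(add(Z, Z), add(Z, SSSZ)))), SSZ)))))
  →17  S(S(S(S(S(add(add(SZ, mul(add(Z, Z), add(Z, SSSZ))), SSZ))))))
  →18  S(S(S(S(S(add(S(add(Z, mul(add(Z, Z), add(Z, SSSZ)))), SSZ))))))
  →19  S(S(S(S(S(S(add(add(Z, mul(add(Z, Z), add(Z, SSSZ))), SSZ)))))))
  →20  S(S(S(S(S(S(add(mul(add(Z, Z), add(Z, SSSZ)), SSZ)))))))
  →21  S(S(S(S(S(S(add(mul(Z, add(Z, SSSZ)), SSZ)))))))
  →22  S(S(S(S(S(S(add(Z, SSZ)))))))
  →23  S^8(Z)

Answer: SAME — A ⇓ S^8(Z), B ⇓ S^8(Z)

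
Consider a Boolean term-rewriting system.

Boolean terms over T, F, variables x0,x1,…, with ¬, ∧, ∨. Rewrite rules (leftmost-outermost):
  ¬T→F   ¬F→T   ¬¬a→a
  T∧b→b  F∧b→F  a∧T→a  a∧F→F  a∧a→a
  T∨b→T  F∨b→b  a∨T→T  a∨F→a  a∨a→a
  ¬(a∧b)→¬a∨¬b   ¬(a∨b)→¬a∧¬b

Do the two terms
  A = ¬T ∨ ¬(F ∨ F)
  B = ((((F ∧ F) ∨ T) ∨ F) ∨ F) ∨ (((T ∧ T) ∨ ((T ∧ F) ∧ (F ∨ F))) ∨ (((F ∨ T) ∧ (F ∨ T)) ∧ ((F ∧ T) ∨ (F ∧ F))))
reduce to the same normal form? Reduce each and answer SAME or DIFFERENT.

Answer: SAME — A ⇓ T, B ⇓ T

Reduction:
Term A:
  start: ¬T ∨ ¬(F ∨ F)
  [1] F ∨ ¬(F ∨ F)
  [2] ¬(F ∨ F)
  [3] ¬F ∧ ¬F
  [4] ¬F
  [5] T

Term B:
  start: ((((F ∧ F) ∨ T) ∨ F) ∨ F) ∨ (((T ∧ T) ∨ ((T ∧ F) ∧ (F ∨ F))) ∨ (((F ∨ T) ∧ (F ∨ T)) ∧ ((F ∧ T) ∨ (F ∧ F))))
  [1] (((F ∧ F) ∨ T) ∨ F) ∨ (((T ∧ T) ∨ ((T ∧ F) ∧ (F ∨ F))) ∨ (((F ∨ T) ∧ (F ∨ T)) ∧ ((F ∧ T) ∨ (F ∧ F))))
  [2] ((F ∧ F) ∨ T) ∨ (((T ∧ T) ∨ ((T ∧ F) ∧ (F ∨ F))) ∨ (((F ∨ T) ∧ (F ∨ T)) ∧ ((F ∧ T) ∨ (F ∧ F))))
  [3] T ∨ (((T ∧ T) ∨ ((T ∧ F) ∧ (F ∨ F))) ∨ (((F ∨ T) ∧ (F ∨ T)) ∧ ((F ∧ T) ∨ (F ∧ F))))
  [4] T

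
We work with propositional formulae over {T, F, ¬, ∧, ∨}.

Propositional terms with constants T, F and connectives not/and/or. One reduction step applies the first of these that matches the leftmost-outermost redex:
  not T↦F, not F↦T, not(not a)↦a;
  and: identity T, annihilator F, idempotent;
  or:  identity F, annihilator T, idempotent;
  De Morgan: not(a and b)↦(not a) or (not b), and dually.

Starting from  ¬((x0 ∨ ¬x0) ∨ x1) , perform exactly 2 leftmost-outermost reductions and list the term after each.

Answer: after 2 steps: (¬x0 ∧ ¬¬x0) ∧ ¬x1

Working:
  start: ¬((x0 ∨ ¬x0) ∨ x1)
  [1] ¬(x0 ∨ ¬x0) ∧ ¬x1
  [2] (¬x0 ∧ ¬¬x0) ∧ ¬x1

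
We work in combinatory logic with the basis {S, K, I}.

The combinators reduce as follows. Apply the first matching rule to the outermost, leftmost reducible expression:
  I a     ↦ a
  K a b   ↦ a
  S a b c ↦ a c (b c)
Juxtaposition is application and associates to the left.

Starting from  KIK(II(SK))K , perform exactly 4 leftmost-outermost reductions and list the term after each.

Answer: after 4 steps: SKK

Reduction:
  start: KIK(II(SK))K
  [1] I(II(SK))K
  [2] II(SK)K
  [3] I(SK)K
  [4] SKK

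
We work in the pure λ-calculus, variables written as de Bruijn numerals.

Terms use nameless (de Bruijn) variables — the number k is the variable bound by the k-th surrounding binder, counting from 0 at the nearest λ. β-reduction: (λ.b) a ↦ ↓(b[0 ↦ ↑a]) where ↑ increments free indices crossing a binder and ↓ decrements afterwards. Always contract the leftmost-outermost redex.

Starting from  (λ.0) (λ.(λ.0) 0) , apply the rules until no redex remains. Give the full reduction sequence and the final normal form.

Answer: normal form = λ.0  (in 2 steps)

Derivation:
  start: (λ.0) (λ.(λ.0) 0)
  [1] λ.(λ.0) 0
  [2] λ.0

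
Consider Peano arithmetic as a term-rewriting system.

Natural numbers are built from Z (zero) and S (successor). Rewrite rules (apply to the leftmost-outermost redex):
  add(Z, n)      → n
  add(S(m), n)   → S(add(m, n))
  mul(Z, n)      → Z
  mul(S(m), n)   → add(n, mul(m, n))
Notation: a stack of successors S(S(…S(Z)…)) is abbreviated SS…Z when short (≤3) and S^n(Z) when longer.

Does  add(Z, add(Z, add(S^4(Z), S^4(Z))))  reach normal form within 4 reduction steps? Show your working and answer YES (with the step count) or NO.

Answer: NO — after 4 steps the term is S(S(add(SSZ, S^4(Z)))), not yet normal

Reduction:
  start: add(Z, add(Z, add(S^4(Z), S^4(Z))))
  step 1: add(Z, add(S^4(Z), S^4(Z)))
  step 2: add(S^4(Z), S^4(Z))
  step 3: S(add(SSSZ, S^4(Z)))
  step 4: S(S(add(SSZ, S^4(Z))))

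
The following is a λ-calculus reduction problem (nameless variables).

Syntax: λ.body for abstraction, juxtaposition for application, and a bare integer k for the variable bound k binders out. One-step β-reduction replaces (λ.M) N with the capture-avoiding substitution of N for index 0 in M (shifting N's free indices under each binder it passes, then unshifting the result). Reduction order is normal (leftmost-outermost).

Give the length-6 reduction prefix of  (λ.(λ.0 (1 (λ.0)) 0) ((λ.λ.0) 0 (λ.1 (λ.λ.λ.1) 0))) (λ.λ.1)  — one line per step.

Answer: after 6 steps: (λ.λ.λ.λ.1) ((λ.λ.1) (λ.0)) ((λ.λ.0) (λ.λ.1) (λ.(λ.λ.1) (λ.λ.λ.1) 0))

Working:
  start: (λ.(λ.0 (1 (λ.0)) 0) ((λ.λ.0) 0 (λ.1 (λ.λ.λ.1) 0))) (λ.λ.1)
  step 1: (λ.0 ((λ.λ.1) (λ.0)) 0) ((λ.λ.0) (λ.λ.1) (λ.(λ.λ.1) (λ.λ.λ.1) 0))
  step 2: (λ.λ.0) (λ.λ.1) (λ.(λ.λ.1) (λ.λ.λ.1) 0) ((λ.λ.1) (λ.0)) ((λ.λ.0) (λ.λ.1) (λ.(λ.λ.1) (λ.λ.λ.1) 0))
  step 3: (λ.0) (λ.(λ.λ.1) (λ.λ.λ.1) 0) ((λ.λ.1) (λ.0)) ((λ.λ.0) (λ.λ.1) (λ.(λ.λ.1) (λ.λ.λ.1) 0))
  step 4: (λ.(λ.λ.1) (λ.λ.λ.1) 0) ((λ.λ.1) (λ.0)) ((λ.λ.0) (λ.λ.1) (λ.(λ.λ.1) (λ.λ.λ.1) 0))
  step 5: (λ.λ.1) (λ.λ.λ.1) ((λ.λ.1) (λ.0)) ((λ.λ.0) (λ.λ.1) (λ.(λ.λ.1) (λ.λ.λ.1) 0))
  step 6: (λ.λ.λ.λ.1) ((λ.λ.1) (λ.0)) ((λ.λ.0) (λ.λ.1) (λ.(λ.λ.1) (λ.λ.λ.1) 0))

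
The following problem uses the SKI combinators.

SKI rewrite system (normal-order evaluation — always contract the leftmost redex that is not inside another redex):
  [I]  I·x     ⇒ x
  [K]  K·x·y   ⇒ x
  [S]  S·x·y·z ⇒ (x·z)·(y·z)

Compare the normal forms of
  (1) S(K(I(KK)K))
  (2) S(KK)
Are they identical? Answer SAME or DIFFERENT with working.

Term A:
  start: S(K(I(KK)K))
  →1  S(K(KKK))
  →2  S(KK)

Term B:
  start: S(KK)

Answer: SAME — A ⇓ S(KK), B ⇓ S(KK)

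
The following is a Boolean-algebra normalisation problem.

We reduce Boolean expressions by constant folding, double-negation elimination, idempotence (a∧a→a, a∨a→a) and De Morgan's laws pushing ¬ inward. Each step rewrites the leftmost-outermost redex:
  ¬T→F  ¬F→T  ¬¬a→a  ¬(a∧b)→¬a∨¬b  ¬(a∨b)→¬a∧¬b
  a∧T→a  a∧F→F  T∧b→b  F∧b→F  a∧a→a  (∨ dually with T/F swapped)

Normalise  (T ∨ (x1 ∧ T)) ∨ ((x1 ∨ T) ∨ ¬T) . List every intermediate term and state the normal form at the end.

Answer: normal form = T  (in 2 steps)

Reduction:
  start: (T ∨ (x1 ∧ T)) ∨ ((x1 ∨ T) ∨ ¬T)
  step 1: T ∨ ((x1 ∨ T) ∨ ¬T)
  step 2: T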